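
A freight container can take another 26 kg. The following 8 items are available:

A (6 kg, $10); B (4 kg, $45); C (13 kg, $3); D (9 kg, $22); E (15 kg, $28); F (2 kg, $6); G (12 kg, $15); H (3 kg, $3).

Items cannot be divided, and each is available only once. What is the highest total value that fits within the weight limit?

This is a 0/1 knapsack; check combinations near the capacity.
- A+B+D+F+H: weight 6+4+9+2+3=24, value 10+45+22+6+3=86
- A+B+D+F: weight 6+4+9+2=21, value 10+45+22+6=83
- A+B+E: weight 6+4+15=25, value 10+45+28=83
Best: $86.

$86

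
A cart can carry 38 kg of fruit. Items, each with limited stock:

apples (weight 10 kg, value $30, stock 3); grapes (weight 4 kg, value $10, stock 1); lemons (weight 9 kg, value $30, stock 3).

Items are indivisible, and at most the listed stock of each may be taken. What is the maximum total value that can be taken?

$120

Best selections within weight 38 and stock limits:
- 1×apples + 3×lemons: weight 37, value 120
- 2×apples + 2×lemons: weight 38, value 120
- 1×grapes + 3×lemons: weight 31, value 100
Best: $120.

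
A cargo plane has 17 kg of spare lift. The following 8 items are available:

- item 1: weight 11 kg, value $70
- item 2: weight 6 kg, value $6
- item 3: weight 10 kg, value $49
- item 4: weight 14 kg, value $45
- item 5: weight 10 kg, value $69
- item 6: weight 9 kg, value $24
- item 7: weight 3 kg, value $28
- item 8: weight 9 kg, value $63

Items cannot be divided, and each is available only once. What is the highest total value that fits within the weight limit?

Check high-value combinations within 17 kg:
- item 1+item 7: weight 11+3=14, value 70+28=98
- item 5+item 7: weight 10+3=13, value 69+28=97
- item 7+item 8: weight 3+9=12, value 28+63=91
- item 3+item 7: weight 10+3=13, value 49+28=77
Best: $98.

$98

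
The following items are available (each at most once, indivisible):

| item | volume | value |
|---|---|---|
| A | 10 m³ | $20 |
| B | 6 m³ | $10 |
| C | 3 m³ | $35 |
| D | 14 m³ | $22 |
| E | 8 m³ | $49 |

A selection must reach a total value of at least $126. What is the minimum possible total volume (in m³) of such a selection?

Subsets with value ≥ 126, sorted by total volume:
- A+C+D+E: volume 35, value 126
- A+B+C+D+E: volume 41, value 136
Minimum volume: 35 m³.

35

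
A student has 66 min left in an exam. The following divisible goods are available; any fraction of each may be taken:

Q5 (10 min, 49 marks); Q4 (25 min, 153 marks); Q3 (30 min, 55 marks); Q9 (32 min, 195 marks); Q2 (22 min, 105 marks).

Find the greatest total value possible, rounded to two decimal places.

392.10

Take in order of value per unit:
- Q4 (153/25 per unit): all 25 → value 153, running total 153.00
- Q9 (195/32 per unit): all 32 → value 195, running total 348.00
- Q5 (49/10 per unit): 9 of 10 → value 9×49/10 = 44.1000, running total 392.10
Total 392.10.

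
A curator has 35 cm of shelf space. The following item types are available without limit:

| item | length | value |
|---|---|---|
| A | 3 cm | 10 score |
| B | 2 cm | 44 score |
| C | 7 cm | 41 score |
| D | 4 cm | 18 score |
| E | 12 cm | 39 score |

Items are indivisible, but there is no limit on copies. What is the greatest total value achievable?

748 score

Best value-per-unit is B at 44/2, and filling with it alone uses length 17×2=34. No mix of the others beats 17×44 = 748.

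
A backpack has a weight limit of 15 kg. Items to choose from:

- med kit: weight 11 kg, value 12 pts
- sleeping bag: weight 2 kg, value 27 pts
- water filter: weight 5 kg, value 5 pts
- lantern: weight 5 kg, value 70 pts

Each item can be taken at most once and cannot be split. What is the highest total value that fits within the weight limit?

Check high-value combinations within 15 kg:
- sleeping bag+water filter+lantern: weight 2+5+5=12, value 27+5+70=102
- sleeping bag+lantern: weight 2+5=7, value 27+70=97
- water filter+lantern: weight 5+5=10, value 5+70=75
- lantern: weight 5, value 70
- med kit+sleeping bag: weight 11+2=13, value 12+27=39
Best: 102 pts.

102 pts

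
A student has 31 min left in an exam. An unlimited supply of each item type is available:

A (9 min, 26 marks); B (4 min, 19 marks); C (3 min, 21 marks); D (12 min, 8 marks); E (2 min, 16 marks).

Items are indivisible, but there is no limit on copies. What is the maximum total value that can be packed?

245 marks

Best value-per-unit is E at 16/2; filling with it alone gives 15×16 = 240.
Optimal mix: 1×C + 14×E → time 31, value 245.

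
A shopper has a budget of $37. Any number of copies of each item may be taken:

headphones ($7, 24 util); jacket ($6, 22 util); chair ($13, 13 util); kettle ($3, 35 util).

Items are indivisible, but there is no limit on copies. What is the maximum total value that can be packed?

Best value-per-unit is kettle at 35/3, and filling with it alone uses cost 12×3=36. No mix of the others beats 12×35 = 420.

420 util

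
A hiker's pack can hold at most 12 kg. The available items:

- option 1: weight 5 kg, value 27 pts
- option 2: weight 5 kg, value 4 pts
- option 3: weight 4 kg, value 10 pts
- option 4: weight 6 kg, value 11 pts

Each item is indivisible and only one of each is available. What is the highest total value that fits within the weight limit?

38 pts

Check high-value combinations within 12 kg:
- option 1+option 4: weight 5+6=11, value 27+11=38
- option 1+option 3: weight 5+4=9, value 27+10=37
- option 1+option 2: weight 5+5=10, value 27+4=31
Best: 38 pts.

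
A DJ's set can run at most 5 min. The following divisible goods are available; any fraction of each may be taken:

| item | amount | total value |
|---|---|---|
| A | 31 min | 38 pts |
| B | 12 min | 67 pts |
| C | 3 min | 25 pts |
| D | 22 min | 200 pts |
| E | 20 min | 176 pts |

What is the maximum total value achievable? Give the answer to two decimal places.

Take in order of value per unit:
- D (200/22 per unit): 5 of 22 → value 5×200/22 = 45.4545, running total 45.45
Total 45.45.

45.45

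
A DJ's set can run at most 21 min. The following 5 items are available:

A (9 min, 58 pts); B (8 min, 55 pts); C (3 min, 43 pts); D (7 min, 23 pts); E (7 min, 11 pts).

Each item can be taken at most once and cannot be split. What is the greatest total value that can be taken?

Check high-value combinations within 21 min:
- A+B+C: duration 9+8+3=20, value 58+55+43=156
- A+C+D: duration 9+3+7=19, value 58+43+23=124
- B+C+D: duration 8+3+7=18, value 55+43+23=121
- A+B: duration 9+8=17, value 58+55=113
- A+C+E: duration 9+3+7=19, value 58+43+11=112
Best: 156 pts.

156 pts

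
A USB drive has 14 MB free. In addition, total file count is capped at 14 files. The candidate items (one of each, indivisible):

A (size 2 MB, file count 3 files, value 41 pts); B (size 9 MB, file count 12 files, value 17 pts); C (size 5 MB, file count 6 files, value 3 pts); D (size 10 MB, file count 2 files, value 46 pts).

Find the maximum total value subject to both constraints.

87 pts

Feasible sets respecting both limits:
- A+D: size 12, file count 5, value 87
- D: size 10, file count 2, value 46
- A+C: size 7, file count 9, value 44
Best: 87 pts.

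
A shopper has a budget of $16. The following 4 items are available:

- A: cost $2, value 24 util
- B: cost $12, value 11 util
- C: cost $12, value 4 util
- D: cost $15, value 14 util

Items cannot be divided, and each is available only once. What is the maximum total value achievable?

This is a 0/1 knapsack; check combinations near the capacity.
- A+B: cost 2+12=14, value 24+11=35
- A+C: cost 2+12=14, value 24+4=28
- A: cost 2, value 24
Best: 35 util.

35 util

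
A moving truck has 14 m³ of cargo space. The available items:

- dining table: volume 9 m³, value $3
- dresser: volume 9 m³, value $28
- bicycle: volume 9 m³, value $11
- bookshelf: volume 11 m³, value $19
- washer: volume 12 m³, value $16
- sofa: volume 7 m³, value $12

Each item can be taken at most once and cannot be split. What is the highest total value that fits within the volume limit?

$28

Check high-value combinations within 14 m³:
- dresser: volume 9, value 28
- bookshelf: volume 11, value 19
- washer: volume 12, value 16
- sofa: volume 7, value 12
Best: $28.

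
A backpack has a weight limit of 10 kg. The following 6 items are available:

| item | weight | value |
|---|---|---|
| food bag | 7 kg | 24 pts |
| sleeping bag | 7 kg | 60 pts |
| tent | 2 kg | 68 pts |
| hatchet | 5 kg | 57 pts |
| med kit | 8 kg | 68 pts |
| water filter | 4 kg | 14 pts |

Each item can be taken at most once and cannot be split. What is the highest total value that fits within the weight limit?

Check high-value combinations within 10 kg:
- tent+med kit: weight 2+8=10, value 68+68=136
- sleeping bag+tent: weight 7+2=9, value 60+68=128
- tent+hatchet: weight 2+5=7, value 68+57=125
- food bag+tent: weight 7+2=9, value 24+68=92
- tent+water filter: weight 2+4=6, value 68+14=82
Best: 136 pts.

136 pts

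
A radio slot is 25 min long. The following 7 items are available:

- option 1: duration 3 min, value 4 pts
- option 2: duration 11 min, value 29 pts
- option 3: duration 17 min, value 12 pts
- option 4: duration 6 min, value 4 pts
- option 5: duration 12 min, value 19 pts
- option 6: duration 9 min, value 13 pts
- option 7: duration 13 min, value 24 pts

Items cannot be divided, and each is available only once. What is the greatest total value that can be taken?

Check high-value combinations within 25 min:
- option 2+option 7: duration 11+13=24, value 29+24=53
- option 2+option 5: duration 11+12=23, value 29+19=48
- option 1+option 2+option 6: duration 3+11+9=23, value 4+29+13=46
Best: 53 pts.

53 pts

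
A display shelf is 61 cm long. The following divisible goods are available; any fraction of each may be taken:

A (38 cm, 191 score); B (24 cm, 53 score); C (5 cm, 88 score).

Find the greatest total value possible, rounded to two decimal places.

318.75

Take in order of value per unit:
- C (88/5 per unit): all 5 → value 88, running total 88.00
- A (191/38 per unit): all 38 → value 191, running total 279.00
- B (53/24 per unit): 18 of 24 → value 18×53/24 = 39.7500, running total 318.75
Total 318.75.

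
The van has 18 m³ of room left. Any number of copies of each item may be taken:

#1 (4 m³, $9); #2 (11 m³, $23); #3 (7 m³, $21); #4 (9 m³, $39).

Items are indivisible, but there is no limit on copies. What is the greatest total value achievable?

$78

Best value-per-unit is #4 at 39/9, and filling with it alone uses volume 2×9=18. No mix of the others beats 2×39 = 78.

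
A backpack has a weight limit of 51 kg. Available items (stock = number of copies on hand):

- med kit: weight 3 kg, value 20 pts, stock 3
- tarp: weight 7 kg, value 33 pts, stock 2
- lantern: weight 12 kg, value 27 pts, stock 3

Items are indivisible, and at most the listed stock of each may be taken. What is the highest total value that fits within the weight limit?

Top feasible selections:
- 3×med kit + 2×tarp + 2×lantern: weight 47, value 180
- 2×med kit + 2×tarp + 2×lantern: weight 44, value 160
- 2×med kit + 1×tarp + 3×lantern: weight 49, value 154
- 3×med kit + 2×tarp + 1×lantern: weight 35, value 153
Best: 180 pts.

180 pts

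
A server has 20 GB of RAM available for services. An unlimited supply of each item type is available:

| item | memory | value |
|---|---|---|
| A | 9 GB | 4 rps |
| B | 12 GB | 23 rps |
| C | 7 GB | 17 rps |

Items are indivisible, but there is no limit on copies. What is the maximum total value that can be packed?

Best value-per-unit is C at 17/7; filling with it alone gives 2×17 = 34.
Optimal mix: 1×B + 1×C → memory 19, value 40.

40 rps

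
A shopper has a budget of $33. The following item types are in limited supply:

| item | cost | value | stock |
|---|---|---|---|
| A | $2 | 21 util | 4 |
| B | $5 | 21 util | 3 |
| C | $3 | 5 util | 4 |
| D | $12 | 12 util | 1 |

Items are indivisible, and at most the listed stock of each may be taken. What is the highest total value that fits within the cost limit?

Top feasible selections:
- 4×A + 3×B + 3×C: cost 32, value 162
- 4×A + 3×B + 2×C: cost 29, value 157
Best: 162 util.

162 util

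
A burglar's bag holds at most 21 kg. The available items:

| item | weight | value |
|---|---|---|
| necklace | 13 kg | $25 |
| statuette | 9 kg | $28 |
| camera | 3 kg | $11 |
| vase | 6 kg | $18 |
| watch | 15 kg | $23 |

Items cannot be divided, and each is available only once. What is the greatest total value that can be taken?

$57

Check high-value combinations within 21 kg:
- statuette+camera+vase: weight 9+3+6=18, value 28+11+18=57
- statuette+vase: weight 9+6=15, value 28+18=46
- necklace+vase: weight 13+6=19, value 25+18=43
Best: $57.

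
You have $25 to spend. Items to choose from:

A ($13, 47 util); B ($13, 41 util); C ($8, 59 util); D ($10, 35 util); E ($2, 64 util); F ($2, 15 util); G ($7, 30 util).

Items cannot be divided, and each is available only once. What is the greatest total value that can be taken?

185 util

This is a 0/1 knapsack; check combinations near the capacity.
- A+C+E+F: cost 13+8+2+2=25, value 47+59+64+15=185
- B+C+E+F: cost 13+8+2+2=25, value 41+59+64+15=179
- C+D+E+F: cost 8+10+2+2=22, value 59+35+64+15=173
- A+C+E: cost 13+8+2=23, value 47+59+64=170
- C+E+F+G: cost 8+2+2+7=19, value 59+64+15+30=168
Best: 185 util.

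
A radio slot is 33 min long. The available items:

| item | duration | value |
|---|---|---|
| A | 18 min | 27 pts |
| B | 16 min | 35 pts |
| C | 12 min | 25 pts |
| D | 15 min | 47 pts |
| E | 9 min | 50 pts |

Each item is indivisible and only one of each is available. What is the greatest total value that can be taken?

97 pts

Check high-value combinations within 33 min:
- D+E: duration 15+9=24, value 47+50=97
- B+E: duration 16+9=25, value 35+50=85
- B+D: duration 16+15=31, value 35+47=82
- A+E: duration 18+9=27, value 27+50=77
- C+E: duration 12+9=21, value 25+50=75
Best: 97 pts.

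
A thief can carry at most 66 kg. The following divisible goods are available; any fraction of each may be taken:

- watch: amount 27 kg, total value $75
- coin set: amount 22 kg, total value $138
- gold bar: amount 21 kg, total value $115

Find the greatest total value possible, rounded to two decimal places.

316.89

Take in order of value per unit:
- coin set (138/22 per unit): all 22 → value 138, running total 138.00
- gold bar (115/21 per unit): all 21 → value 115, running total 253.00
- watch (75/27 per unit): 23 of 27 → value 23×75/27 = 63.8889, running total 316.89
Total 316.89.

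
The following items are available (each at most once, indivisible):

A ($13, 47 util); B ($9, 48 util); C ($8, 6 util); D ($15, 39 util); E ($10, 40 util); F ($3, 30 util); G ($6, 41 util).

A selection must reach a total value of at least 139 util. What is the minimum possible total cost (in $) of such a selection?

28

Subsets with value ≥ 139, sorted by total cost:
- B+E+F+G: cost 28, value 159
- A+B+F+G: cost 31, value 166
- A+E+F+G: cost 32, value 158
- B+D+F+G: cost 33, value 158
Minimum cost: 28 $.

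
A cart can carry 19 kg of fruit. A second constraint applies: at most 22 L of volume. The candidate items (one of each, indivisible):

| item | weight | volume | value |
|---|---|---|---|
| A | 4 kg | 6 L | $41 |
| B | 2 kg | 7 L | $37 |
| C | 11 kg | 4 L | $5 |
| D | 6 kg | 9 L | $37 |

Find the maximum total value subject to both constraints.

$115

Feasible sets respecting both limits:
- A+B+D: weight 12, volume 22, value 115
- A+B+C: weight 17, volume 17, value 83
- B+C+D: weight 19, volume 20, value 79
Best: $115.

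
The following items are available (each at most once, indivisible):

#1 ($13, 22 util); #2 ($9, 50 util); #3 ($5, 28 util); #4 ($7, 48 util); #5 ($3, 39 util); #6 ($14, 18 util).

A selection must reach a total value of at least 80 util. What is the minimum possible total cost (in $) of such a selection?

Subsets with value ≥ 80, sorted by total cost:
- #4+#5: cost 10, value 87
- #2+#5: cost 12, value 89
- #3+#4+#5: cost 15, value 115
Minimum cost: 10 $.

10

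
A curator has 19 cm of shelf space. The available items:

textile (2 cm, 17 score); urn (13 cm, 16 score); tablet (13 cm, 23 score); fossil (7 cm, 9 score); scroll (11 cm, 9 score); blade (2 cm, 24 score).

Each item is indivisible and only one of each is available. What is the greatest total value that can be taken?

64 score

Check high-value combinations within 19 cm:
- textile+tablet+blade: length 2+13+2=17, value 17+23+24=64
- textile+urn+blade: length 2+13+2=17, value 17+16+24=57
- textile+fossil+blade: length 2+7+2=11, value 17+9+24=50
- textile+scroll+blade: length 2+11+2=15, value 17+9+24=50
- tablet+blade: length 13+2=15, value 23+24=47
Best: 64 score.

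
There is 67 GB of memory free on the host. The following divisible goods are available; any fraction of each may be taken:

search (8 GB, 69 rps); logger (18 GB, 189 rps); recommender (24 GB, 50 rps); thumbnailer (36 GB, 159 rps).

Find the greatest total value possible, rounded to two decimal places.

Take in order of value per unit:
- logger (189/18 per unit): all 18 → value 189, running total 189.00
- search (69/8 per unit): all 8 → value 69, running total 258.00
- thumbnailer (159/36 per unit): all 36 → value 159, running total 417.00
- recommender (50/24 per unit): 5 of 24 → value 5×50/24 = 10.4167, running total 427.42
Total 427.42.

427.42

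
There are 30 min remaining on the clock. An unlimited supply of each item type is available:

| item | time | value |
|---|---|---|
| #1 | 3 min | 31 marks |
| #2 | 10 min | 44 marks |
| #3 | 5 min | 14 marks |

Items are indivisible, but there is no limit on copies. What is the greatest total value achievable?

310 marks

Best value-per-unit is #1 at 31/3, and filling with it alone uses time 10×3=30. No mix of the others beats 10×31 = 310.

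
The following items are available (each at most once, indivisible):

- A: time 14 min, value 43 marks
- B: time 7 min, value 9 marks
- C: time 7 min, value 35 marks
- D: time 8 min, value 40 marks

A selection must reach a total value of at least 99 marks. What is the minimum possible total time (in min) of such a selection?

Subsets with value ≥ 99, sorted by total time:
- A+C+D: time 29, value 118
- A+B+C+D: time 36, value 127
Minimum time: 29 min.

29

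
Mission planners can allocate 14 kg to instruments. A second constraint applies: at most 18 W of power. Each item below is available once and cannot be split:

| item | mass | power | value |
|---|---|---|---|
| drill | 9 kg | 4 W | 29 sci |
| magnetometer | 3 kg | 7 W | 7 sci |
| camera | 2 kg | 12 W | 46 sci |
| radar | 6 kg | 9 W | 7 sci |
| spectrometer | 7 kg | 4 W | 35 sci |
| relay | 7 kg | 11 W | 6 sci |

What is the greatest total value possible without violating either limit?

81 sci

Feasible sets respecting both limits:
- camera+spectrometer: mass 9, power 16, value 81
- drill+camera: mass 11, power 16, value 75
- camera: mass 2, power 12, value 46
Best: 81 sci.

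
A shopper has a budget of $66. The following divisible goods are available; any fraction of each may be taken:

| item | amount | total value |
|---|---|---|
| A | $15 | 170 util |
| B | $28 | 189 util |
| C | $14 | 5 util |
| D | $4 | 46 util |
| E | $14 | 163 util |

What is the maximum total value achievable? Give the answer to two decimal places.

569.79

Take in order of value per unit:
- E (163/14 per unit): all 14 → value 163, running total 163.00
- D (46/4 per unit): all 4 → value 46, running total 209.00
- A (170/15 per unit): all 15 → value 170, running total 379.00
- B (189/28 per unit): all 28 → value 189, running total 568.00
- C (5/14 per unit): 5 of 14 → value 5×5/14 = 1.7857, running total 569.79
Total 569.79.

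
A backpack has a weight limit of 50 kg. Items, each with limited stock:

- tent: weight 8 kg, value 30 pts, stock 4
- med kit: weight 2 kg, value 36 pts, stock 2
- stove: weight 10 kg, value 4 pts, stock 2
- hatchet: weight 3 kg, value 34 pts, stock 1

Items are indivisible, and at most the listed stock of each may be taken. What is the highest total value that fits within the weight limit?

Top feasible selections:
- 4×tent + 2×med kit + 1×stove + 1×hatchet: weight 49, value 230
- 4×tent + 2×med kit + 1×hatchet: weight 39, value 226
- 3×tent + 2×med kit + 1×stove + 1×hatchet: weight 41, value 200
- 3×tent + 2×med kit + 1×hatchet: weight 31, value 196
Best: 230 pts.

230 pts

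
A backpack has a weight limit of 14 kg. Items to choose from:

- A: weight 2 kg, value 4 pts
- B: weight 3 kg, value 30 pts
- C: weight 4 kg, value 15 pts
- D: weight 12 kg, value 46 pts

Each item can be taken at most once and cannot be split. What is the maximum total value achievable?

50 pts

Check high-value combinations within 14 kg:
- A+D: weight 2+12=14, value 4+46=50
- A+B+C: weight 2+3+4=9, value 4+30+15=49
- D: weight 12, value 46
Best: 50 pts.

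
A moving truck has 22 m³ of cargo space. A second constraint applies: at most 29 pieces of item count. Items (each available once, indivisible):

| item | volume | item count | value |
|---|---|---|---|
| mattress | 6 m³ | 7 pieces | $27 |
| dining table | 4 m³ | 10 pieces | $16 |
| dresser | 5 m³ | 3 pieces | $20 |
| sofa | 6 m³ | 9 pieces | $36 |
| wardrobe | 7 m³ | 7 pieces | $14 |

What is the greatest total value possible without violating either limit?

Feasible sets respecting both limits:
- mattress+dining table+dresser+sofa: volume 21, item count 29, value 99
- dining table+dresser+sofa+wardrobe: volume 22, item count 29, value 86
- mattress+dresser+sofa: volume 17, item count 19, value 83
- mattress+dining table+sofa: volume 16, item count 26, value 79
Best: $99.

$99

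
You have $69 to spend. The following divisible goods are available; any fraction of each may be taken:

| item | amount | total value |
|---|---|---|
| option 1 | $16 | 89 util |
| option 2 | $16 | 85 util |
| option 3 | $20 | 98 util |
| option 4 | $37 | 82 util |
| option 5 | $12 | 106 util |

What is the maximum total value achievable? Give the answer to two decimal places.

389.08

Take in order of value per unit:
- option 5 (106/12 per unit): all 12 → value 106, running total 106.00
- option 1 (89/16 per unit): all 16 → value 89, running total 195.00
- option 2 (85/16 per unit): all 16 → value 85, running total 280.00
- option 3 (98/20 per unit): all 20 → value 98, running total 378.00
- option 4 (82/37 per unit): 5 of 37 → value 5×82/37 = 11.0811, running total 389.08
Total 389.08.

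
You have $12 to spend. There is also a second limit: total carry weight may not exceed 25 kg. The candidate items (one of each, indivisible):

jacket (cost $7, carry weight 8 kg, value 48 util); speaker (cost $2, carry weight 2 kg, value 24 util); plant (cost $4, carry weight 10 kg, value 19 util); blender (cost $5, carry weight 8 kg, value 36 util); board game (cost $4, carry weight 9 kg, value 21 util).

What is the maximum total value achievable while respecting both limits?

Feasible sets respecting both limits:
- jacket+blender: cost 12, carry weight 16, value 84
- speaker+blender+board game: cost 11, carry weight 19, value 81
- speaker+plant+blender: cost 11, carry weight 20, value 79
- jacket+speaker: cost 9, carry weight 10, value 72
Best: 84 util.

84 util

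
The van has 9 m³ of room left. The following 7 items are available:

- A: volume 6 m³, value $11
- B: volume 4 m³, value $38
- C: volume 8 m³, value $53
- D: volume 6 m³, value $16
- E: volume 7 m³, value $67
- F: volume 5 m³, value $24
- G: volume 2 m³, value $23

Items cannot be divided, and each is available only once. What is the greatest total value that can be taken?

Check high-value combinations within 9 m³:
- E+G: volume 7+2=9, value 67+23=90
- E: volume 7, value 67
- B+F: volume 4+5=9, value 38+24=62
- B+G: volume 4+2=6, value 38+23=61
- C: volume 8, value 53
Best: $90.

$90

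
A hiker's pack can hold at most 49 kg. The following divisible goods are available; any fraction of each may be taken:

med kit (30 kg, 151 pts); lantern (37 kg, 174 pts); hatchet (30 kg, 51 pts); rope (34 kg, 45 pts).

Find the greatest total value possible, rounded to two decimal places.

Take in order of value per unit:
- med kit (151/30 per unit): all 30 → value 151, running total 151.00
- lantern (174/37 per unit): 19 of 37 → value 19×174/37 = 89.3514, running total 240.35
Total 240.35.

240.35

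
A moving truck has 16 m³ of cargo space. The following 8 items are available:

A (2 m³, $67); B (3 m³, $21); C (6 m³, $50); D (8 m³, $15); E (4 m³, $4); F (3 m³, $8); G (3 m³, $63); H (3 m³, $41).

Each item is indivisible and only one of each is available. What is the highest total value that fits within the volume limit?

Check high-value combinations within 16 m³:
- A+C+G+H: volume 2+6+3+3=14, value 67+50+63+41=221
- A+B+C+G: volume 2+3+6+3=14, value 67+21+50+63=201
- A+B+F+G+H: volume 2+3+3+3+3=14, value 67+21+8+63+41=200
Best: $221.

$221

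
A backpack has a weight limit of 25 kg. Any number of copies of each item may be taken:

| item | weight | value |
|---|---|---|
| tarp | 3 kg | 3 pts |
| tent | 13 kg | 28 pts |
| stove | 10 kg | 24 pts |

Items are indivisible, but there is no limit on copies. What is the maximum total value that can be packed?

52 pts

Best value-per-unit is stove at 24/10; filling with it alone gives 2×24 = 48.
Optimal mix: 1×tent + 1×stove → weight 23, value 52.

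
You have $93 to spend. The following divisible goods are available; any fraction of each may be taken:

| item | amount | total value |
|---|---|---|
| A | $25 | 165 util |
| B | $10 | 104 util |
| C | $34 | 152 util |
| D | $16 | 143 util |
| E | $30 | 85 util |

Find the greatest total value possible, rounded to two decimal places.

586.67

Take in order of value per unit:
- B (104/10 per unit): all 10 → value 104, running total 104.00
- D (143/16 per unit): all 16 → value 143, running total 247.00
- A (165/25 per unit): all 25 → value 165, running total 412.00
- C (152/34 per unit): all 34 → value 152, running total 564.00
- E (85/30 per unit): 8 of 30 → value 8×85/30 = 22.6667, running total 586.67
Total 586.67.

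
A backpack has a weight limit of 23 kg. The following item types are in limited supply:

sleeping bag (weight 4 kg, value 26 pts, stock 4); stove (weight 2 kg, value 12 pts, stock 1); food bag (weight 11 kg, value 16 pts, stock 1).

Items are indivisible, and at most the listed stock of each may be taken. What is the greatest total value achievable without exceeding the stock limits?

Top feasible selections:
- 4×sleeping bag + 1×stove: weight 18, value 116
- 4×sleeping bag: weight 16, value 104
- 3×sleeping bag + 1×food bag: weight 23, value 94
Best: 116 pts.

116 pts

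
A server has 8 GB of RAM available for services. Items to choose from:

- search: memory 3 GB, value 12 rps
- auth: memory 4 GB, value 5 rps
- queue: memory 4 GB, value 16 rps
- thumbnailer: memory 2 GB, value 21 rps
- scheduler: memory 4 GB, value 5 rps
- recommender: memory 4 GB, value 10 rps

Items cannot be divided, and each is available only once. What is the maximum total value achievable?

This is a 0/1 knapsack; check combinations near the capacity.
- queue+thumbnailer: memory 4+2=6, value 16+21=37
- search+thumbnailer: memory 3+2=5, value 12+21=33
- thumbnailer+recommender: memory 2+4=6, value 21+10=31
- search+queue: memory 3+4=7, value 12+16=28
Best: 37 rps.

37 rps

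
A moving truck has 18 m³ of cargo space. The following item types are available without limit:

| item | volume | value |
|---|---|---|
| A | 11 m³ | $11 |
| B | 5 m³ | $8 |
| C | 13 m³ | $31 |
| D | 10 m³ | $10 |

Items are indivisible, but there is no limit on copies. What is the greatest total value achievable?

$39

Best value-per-unit is C at 31/13; filling with it alone gives 1×31 = 31.
Optimal mix: 1×B + 1×C → volume 18, value 39.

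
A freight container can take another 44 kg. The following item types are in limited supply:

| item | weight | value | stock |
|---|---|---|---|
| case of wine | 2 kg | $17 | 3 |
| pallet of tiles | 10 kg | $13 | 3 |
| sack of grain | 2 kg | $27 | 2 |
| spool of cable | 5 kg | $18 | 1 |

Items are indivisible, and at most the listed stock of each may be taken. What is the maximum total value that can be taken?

Top feasible selections:
- 3×case of wine + 2×pallet of tiles + 2×sack of grain + 1×spool of cable: weight 35, value 149
- 2×case of wine + 3×pallet of tiles + 2×sack of grain + 1×spool of cable: weight 43, value 145
- 3×case of wine + 3×pallet of tiles + 2×sack of grain: weight 40, value 144
Best: $149.

$149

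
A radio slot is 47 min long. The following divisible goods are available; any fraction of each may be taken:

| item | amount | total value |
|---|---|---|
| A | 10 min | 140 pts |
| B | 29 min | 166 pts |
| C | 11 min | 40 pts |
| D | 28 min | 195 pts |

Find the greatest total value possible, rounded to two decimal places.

Take in order of value per unit:
- A (140/10 per unit): all 10 → value 140, running total 140.00
- D (195/28 per unit): all 28 → value 195, running total 335.00
- B (166/29 per unit): 9 of 29 → value 9×166/29 = 51.5172, running total 386.52
Total 386.52.

386.52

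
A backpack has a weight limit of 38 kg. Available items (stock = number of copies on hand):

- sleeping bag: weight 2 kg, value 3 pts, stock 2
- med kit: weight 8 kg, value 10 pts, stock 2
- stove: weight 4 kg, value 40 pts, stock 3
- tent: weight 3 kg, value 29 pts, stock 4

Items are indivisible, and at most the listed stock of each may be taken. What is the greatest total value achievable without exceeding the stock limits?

Best selections within weight 38 and stock limits:
- 2×sleeping bag + 1×med kit + 3×stove + 4×tent: weight 36, value 252
- 1×sleeping bag + 1×med kit + 3×stove + 4×tent: weight 34, value 249
- 1×med kit + 3×stove + 4×tent: weight 32, value 246
- 2×sleeping bag + 3×stove + 4×tent: weight 28, value 242
Best: 252 pts.

252 pts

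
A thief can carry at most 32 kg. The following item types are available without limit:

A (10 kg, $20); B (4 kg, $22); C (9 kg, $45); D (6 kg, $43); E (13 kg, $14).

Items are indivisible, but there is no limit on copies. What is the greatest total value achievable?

$216

Best value-per-unit is D at 43/6; filling with it alone gives 5×43 = 215.
Optimal mix: 2×B + 4×D → weight 32, value 216.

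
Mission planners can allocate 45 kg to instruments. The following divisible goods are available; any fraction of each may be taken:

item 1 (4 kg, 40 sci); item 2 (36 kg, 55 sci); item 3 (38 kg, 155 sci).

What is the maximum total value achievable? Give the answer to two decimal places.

199.58

Take in order of value per unit:
- item 1 (40/4 per unit): all 4 → value 40, running total 40.00
- item 3 (155/38 per unit): all 38 → value 155, running total 195.00
- item 2 (55/36 per unit): 3 of 36 → value 3×55/36 = 4.5833, running total 199.58
Total 199.58.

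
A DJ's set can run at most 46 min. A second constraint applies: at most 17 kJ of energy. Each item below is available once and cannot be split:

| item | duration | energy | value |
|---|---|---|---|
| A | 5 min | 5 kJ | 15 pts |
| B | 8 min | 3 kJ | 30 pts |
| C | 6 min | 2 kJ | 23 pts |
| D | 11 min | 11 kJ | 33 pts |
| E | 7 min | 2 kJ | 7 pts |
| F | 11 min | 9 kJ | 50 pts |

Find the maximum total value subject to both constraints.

Feasible sets respecting both limits:
- B+C+E+F: duration 32, energy 16, value 110
- B+C+F: duration 25, energy 14, value 103
- A+B+F: duration 24, energy 17, value 95
- A+C+F: duration 22, energy 16, value 88
Best: 110 pts.

110 pts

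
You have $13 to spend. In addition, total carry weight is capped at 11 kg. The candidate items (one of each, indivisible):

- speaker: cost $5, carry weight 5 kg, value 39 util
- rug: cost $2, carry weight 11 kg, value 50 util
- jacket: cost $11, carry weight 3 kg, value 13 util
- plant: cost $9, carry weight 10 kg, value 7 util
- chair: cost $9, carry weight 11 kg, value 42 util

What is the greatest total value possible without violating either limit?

50 util

Feasible sets respecting both limits:
- rug: cost 2, carry weight 11, value 50
- chair: cost 9, carry weight 11, value 42
- speaker: cost 5, carry weight 5, value 39
Best: 50 util.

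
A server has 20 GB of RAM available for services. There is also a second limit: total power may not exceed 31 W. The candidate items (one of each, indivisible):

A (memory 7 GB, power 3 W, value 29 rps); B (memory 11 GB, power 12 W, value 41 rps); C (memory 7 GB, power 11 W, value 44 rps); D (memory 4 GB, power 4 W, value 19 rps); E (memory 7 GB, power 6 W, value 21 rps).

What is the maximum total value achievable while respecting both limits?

Feasible sets respecting both limits:
- A+C+D: memory 18, power 18, value 92
- B+C: memory 18, power 23, value 85
- C+D+E: memory 18, power 21, value 84
- A+C: memory 14, power 14, value 73
Best: 92 rps.

92 rps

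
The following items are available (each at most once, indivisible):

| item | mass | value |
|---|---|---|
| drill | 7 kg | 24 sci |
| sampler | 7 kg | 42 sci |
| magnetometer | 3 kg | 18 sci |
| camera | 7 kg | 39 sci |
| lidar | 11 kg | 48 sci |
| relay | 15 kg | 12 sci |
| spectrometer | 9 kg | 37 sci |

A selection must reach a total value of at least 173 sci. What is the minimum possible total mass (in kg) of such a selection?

37

Subsets with value ≥ 173, sorted by total mass:
- sampler+magnetometer+camera+lidar+spectrometer: mass 37, value 184
- drill+sampler+camera+lidar+spectrometer: mass 41, value 190
- drill+sampler+magnetometer+camera+lidar+spectrometer: mass 44, value 208
- sampler+camera+lidar+relay+spectrometer: mass 49, value 178
Minimum mass: 37 kg.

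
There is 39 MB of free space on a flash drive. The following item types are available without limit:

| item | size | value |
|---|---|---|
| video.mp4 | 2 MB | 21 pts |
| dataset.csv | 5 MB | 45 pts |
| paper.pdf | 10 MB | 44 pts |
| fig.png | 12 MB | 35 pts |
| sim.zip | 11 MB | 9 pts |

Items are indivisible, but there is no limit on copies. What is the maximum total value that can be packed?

402 pts

Best value-per-unit is video.mp4 at 21/2; filling with it alone gives 19×21 = 399.
Optimal mix: 17×video.mp4 + 1×dataset.csv → size 39, value 402.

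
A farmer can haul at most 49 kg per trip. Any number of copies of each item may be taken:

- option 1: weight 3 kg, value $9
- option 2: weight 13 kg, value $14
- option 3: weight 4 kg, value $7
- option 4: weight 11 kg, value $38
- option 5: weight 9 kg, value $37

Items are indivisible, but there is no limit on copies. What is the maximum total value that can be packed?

$194

Best value-per-unit is option 5 at 37/9; filling with it alone gives 5×37 = 185.
Optimal mix: 1×option 1 + 5×option 5 → weight 48, value 194.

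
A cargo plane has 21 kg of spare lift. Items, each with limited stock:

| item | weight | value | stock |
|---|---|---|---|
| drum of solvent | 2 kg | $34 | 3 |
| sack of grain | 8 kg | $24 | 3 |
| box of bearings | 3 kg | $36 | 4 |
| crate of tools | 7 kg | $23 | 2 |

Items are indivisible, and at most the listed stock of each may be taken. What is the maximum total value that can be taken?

Best selections within weight 21 and stock limits:
- 3×drum of solvent + 4×box of bearings: weight 18, value 246
- 2×drum of solvent + 4×box of bearings: weight 16, value 212
- 3×drum of solvent + 3×box of bearings: weight 15, value 210
Best: $246.

$246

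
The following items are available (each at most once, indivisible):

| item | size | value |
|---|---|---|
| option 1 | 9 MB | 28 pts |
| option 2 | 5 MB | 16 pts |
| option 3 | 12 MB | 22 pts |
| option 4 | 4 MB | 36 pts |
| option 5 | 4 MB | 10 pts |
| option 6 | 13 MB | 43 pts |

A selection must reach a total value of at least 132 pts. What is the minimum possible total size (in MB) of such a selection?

35

Subsets with value ≥ 132, sorted by total size:
- option 1+option 2+option 4+option 5+option 6: size 35, value 133
- option 1+option 3+option 4+option 5+option 6: size 42, value 139
- option 1+option 2+option 3+option 4+option 6: size 43, value 145
Minimum size: 35 MB.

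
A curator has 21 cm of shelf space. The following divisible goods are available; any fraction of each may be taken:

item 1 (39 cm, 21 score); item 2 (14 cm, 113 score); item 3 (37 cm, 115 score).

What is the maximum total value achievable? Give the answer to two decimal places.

134.76

Take in order of value per unit:
- item 2 (113/14 per unit): all 14 → value 113, running total 113.00
- item 3 (115/37 per unit): 7 of 37 → value 7×115/37 = 21.7568, running total 134.76
Total 134.76.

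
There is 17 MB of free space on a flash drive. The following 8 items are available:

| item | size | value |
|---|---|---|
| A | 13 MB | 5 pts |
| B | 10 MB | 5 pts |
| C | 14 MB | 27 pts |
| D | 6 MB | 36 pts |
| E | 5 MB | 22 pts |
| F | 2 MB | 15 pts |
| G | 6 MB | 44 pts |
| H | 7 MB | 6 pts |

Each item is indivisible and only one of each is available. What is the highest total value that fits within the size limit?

102 pts

Check high-value combinations within 17 MB:
- D+E+G: size 6+5+6=17, value 36+22+44=102
- D+F+G: size 6+2+6=14, value 36+15+44=95
- E+F+G: size 5+2+6=13, value 22+15+44=81
- D+G: size 6+6=12, value 36+44=80
Best: 102 pts.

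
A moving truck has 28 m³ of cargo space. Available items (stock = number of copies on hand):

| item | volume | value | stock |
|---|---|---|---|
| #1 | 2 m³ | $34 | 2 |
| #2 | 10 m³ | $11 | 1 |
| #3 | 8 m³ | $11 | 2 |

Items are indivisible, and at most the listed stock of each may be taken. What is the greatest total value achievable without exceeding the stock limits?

$90

Top feasible selections:
- 2×#1 + 2×#3: volume 20, value 90
- 2×#1 + 1×#2 + 1×#3: volume 22, value 90
Best: $90.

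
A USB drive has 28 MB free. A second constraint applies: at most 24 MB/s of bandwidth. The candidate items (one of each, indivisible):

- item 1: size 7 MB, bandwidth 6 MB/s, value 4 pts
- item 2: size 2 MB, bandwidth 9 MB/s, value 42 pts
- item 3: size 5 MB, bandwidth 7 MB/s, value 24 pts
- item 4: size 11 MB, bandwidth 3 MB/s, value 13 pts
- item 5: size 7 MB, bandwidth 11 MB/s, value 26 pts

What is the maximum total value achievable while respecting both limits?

Feasible sets respecting both limits:
- item 2+item 4+item 5: size 20, bandwidth 23, value 81
- item 2+item 3+item 4: size 18, bandwidth 19, value 79
- item 1+item 2+item 3: size 14, bandwidth 22, value 70
- item 2+item 5: size 9, bandwidth 20, value 68
Best: 81 pts.

81 pts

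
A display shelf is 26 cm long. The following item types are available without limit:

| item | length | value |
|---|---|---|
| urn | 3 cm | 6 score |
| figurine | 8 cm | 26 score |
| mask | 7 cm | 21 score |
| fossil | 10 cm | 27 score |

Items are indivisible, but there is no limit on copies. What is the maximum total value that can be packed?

Best value-per-unit is figurine at 26/8; filling with it alone gives 3×26 = 78.
Optimal mix: 1×urn + 2×figurine + 1×mask → length 26, value 79.

79 score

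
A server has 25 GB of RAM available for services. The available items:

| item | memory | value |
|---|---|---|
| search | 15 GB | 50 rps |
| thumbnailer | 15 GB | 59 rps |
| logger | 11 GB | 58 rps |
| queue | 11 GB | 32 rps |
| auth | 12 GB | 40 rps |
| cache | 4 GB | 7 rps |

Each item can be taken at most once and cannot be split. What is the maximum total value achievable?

98 rps

Check high-value combinations within 25 GB:
- logger+auth: memory 11+12=23, value 58+40=98
- logger+queue: memory 11+11=22, value 58+32=90
- queue+auth: memory 11+12=23, value 32+40=72
Best: 98 rps.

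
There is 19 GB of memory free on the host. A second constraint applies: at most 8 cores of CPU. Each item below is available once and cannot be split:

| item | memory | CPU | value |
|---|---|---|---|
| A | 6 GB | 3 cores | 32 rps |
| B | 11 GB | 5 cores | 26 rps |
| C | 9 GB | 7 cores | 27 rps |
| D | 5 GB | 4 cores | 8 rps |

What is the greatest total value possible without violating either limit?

58 rps

Feasible sets respecting both limits:
- A+B: memory 17, CPU 8, value 58
- A+D: memory 11, CPU 7, value 40
- A: memory 6, CPU 3, value 32
- C: memory 9, CPU 7, value 27
Best: 58 rps.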